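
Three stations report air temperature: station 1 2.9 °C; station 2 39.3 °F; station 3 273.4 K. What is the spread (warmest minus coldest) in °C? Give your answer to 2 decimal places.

3.81 °C

station 2: 39.3 °F = 4.056 °C.
station 3: 273.4 K = 0.250 °C.
Spread: 4.056 − 0.250 = 3.806 °C.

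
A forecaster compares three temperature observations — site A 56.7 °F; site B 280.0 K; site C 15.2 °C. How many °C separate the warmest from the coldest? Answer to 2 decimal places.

8.35 °C

site A: 56.7 °F = 13.722 °C.
site B: 280.0 K = 6.850 °C.
Spread: 15.200 − 6.850 = 8.350 °C.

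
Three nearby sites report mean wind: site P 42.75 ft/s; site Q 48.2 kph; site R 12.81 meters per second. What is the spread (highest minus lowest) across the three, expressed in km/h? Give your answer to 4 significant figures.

2.084 km/h

site P: 42.75 ft/s = 46.90872 km/h.
site R: 12.81 m/s = 46.11600 km/h.
Spread: 48.20000 − 46.11600 = 2.084 km/h.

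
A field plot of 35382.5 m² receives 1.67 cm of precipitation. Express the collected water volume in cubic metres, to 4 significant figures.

590.9 cubic metres

Depth: 1.67 cm × 10 = 16.7 mm.
1 mm over 1 m² is 1 L, so volume = 16.7 × 35382.5 = 590887.75 L = 590.9 m³.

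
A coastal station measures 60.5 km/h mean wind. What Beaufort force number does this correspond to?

60.5 km/h = 16.8 m/s, which is Beaufort 7 (near gale, 13.9–17.1 m/s).

Beaufort force 7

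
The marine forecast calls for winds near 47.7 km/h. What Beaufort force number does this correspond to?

47.7 km/h = 13.3 m/s, which is Beaufort 6 (strong breeze, 10.8–13.8 m/s).

Beaufort force 6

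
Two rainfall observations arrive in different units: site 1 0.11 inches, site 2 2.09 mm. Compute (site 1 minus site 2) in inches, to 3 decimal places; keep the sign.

0.028 in

site 2: 2.09 mm = 0.08228 in.
Difference: 0.11000 − 0.08228 = 0.028 in.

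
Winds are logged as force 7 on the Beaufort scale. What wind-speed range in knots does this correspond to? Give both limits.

Beaufort 7 (near gale) spans 28–33 knots.

28 to 33 kt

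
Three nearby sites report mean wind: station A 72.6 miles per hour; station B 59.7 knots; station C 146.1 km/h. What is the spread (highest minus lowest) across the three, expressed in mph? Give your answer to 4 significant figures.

22.08 mph

station B: 59.7 kt = 68.7015 mph.
station C: 146.1 km/h = 90.7823 mph.
Spread: 90.7823 − 68.7015 = 22.08 mph.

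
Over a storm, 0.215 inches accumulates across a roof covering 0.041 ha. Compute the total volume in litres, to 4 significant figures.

Depth: 0.215 in × 25.4 = 5.461 mm.
Area: 0.041 ha = 410 m².
1 mm over 1 m² is 1 L, so volume = 5.461 × 410 = 2239.01 L ≈ 2239 L.

2239 litres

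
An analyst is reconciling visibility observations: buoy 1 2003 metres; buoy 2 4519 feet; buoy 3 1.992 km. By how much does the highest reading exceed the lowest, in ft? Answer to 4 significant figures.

buoy 1: 2003 m = 6571.52 ft.
buoy 3: 1.992 km = 6535.43 ft.
Spread: 6571.52 − 4519.00 = 2053 ft.

2053 ft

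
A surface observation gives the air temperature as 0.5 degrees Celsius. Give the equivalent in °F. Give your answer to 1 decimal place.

32.9 °F

°F = °C × 9/5 + 32 = 0.5 × 1.8 + 32 = 32.9 °F.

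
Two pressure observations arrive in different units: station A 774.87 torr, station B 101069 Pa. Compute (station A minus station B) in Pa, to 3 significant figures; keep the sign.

station A: 774.87 mmHg = 103307.52 Pa.
Difference: 103307.52 − 101069.00 = 2240 Pa.

2240 Pa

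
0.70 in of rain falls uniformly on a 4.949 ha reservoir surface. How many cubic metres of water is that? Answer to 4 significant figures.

Depth: 0.70 in × 25.4 = 17.78 mm.
Area: 4.949 ha = 49490 m².
1 mm over 1 m² is 1 L, so volume = 17.78 × 49490 = 879932.2 L = 879.9 m³.

879.9 cubic metres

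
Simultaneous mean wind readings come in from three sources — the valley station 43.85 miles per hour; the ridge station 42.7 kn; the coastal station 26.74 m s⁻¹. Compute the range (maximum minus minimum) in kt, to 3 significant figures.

13.9 kt

the valley station: 43.85 mph = 38.105 kt.
the coastal station: 26.74 m/s = 51.978 kt.
Spread: 51.978 − 38.105 = 13.9 kt.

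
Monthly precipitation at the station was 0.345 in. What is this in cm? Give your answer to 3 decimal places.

1 in = 2.54 cm, so 0.345 × 2.54 = 0.876 cm.

0.876 cm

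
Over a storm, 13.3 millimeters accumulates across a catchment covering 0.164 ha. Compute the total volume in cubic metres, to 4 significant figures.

21.81 cubic metres

Area: 0.164 ha = 1640 m².
1 mm over 1 m² is 1 L, so volume = 13.3 × 1640 = 21812 L = 21.81 m³.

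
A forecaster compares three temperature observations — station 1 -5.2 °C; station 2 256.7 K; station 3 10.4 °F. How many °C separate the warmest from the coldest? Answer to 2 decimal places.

11.25 °C

station 2: 256.7 K = -16.450 °C.
station 3: 10.4 °F = -12.000 °C.
Spread: (-5.200) − (-16.450) = 11.250 °C.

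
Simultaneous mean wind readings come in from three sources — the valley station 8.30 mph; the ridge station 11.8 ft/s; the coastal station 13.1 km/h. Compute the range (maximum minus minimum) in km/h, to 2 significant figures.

the valley station: 8.30 mph = 13.3576 km/h.
the ridge station: 11.8 ft/s = 12.9479 km/h.
Spread: 13.3576 − 12.9479 = 0.41 km/h.

0.41 km/h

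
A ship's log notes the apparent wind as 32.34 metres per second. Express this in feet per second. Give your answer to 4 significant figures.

106.1 ft/s

1 m/s = 3.28084 ft/s, so 32.34 × 3.28084 = 106.1 ft/s.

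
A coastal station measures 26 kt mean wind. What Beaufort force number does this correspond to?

Beaufort force 6

26 kt lies in the Beaufort 6 band (strong breeze, 22–27 kt).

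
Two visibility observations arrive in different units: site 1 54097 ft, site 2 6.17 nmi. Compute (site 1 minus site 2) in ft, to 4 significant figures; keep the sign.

16610 ft

site 2: 6.17 nmi = 37489.63 ft.
Difference: 54097.00 − 37489.63 = 16610 ft.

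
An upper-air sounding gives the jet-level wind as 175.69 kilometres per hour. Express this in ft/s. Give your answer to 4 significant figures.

1 km/h = 0.911344 ft/s, so 175.69 × 0.911344 = 160.1 ft/s.

160.1 ft/s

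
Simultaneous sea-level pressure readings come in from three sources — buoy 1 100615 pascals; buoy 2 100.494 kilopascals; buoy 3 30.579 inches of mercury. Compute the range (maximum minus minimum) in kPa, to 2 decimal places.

buoy 1: 100615 Pa = 100.6150 kPa.
buoy 3: 30.579 inHg = 103.5524 kPa.
Spread: 103.5524 − 100.4940 = 3.06 kPa.

3.06 kPa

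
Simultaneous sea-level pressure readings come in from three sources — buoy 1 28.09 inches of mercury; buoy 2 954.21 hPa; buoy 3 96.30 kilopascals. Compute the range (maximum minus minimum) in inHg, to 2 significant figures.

buoy 2: 954.21 hPa = 28.1778 inHg.
buoy 3: 96.30 kPa = 28.4374 inHg.
Spread: 28.4374 − 28.0900 = 0.35 inHg.

0.35 inHg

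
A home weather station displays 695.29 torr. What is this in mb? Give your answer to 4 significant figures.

927.0 mb

1 mmHg = 1.33322 mb, so 695.29 × 1.33322 = 927.0 mb.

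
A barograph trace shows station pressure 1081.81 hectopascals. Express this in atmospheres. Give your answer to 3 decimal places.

1.068 atm

1 hPa = 0.000986923 atm, so 1081.81 × 0.000986923 = 1.068 atm.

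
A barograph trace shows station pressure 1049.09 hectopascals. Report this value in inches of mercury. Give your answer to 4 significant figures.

1 hPa = 0.02953 inHg, so 1049.09 × 0.02953 = 30.98 inHg.

30.98 inHg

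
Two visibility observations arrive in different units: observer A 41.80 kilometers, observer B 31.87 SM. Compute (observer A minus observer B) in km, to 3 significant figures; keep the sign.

-9.49 km

observer B: 31.87 SM = 51.2898 km.
Difference: 41.8000 − 51.2898 = -9.49 km.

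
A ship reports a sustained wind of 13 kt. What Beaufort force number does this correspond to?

13 kt lies in the Beaufort 4 band (moderate breeze, 11–16 kt).

Beaufort force 4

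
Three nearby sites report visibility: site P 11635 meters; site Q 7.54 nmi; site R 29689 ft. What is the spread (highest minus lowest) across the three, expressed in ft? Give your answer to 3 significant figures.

site P: 11635 m = 38172.57 ft.
site Q: 7.54 nmi = 45813.91 ft.
Spread: 45813.91 − 29689.00 = 16100 ft.

16100 ft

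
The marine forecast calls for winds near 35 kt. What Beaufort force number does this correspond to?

35 kt lies in the Beaufort 8 band (gale, 34–40 kt).

Beaufort force 8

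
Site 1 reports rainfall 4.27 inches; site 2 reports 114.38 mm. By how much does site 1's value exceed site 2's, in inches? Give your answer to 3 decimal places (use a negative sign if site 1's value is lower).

site 2: 114.38 mm = 4.50315 in.
Difference: 4.27000 − 4.50315 = -0.233 in.

-0.233 in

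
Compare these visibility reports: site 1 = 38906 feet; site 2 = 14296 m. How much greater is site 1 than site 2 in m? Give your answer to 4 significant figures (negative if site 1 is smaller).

site 1: 38906 ft = 11858.55 m.
Difference: 11858.55 − 14296.00 = -2437 m.

-2437 m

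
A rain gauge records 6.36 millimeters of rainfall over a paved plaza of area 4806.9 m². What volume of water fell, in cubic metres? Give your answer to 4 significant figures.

1 mm over 1 m² is 1 L, so volume = 6.36 × 4806.9 = 30571.884 L = 30.57 m³.

30.57 cubic metres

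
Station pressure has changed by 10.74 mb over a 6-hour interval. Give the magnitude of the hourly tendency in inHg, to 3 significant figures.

10.74 mb / 6 h × 0.02953 inHg/mb = 0.0529 inHg/h.

0.0529 inHg per hour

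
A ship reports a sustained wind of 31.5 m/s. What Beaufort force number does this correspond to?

31.5 m/s lies in the Beaufort 11 band (violent storm, 28.5–32.6 m/s).

Beaufort force 11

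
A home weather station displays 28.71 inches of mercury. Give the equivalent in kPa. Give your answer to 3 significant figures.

1 inHg = 3.38639 kPa, so 28.71 × 3.38639 = 97.2 kPa.

97.2 kPa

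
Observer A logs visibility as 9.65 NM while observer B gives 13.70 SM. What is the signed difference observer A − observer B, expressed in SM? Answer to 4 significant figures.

observer A: 9.65 nmi = 11.10502 SM.
Difference: 11.10502 − 13.70000 = -2.595 SM.

-2.595 SM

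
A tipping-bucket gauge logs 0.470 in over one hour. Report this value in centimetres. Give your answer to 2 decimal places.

1.19 cm

1 in = 2.54 cm, so 0.470 × 2.54 = 1.19 cm.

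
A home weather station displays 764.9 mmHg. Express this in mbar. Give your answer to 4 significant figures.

1 mmHg = 1.33322 mb, so 764.9 × 1.33322 = 1020 mb.

1020 mb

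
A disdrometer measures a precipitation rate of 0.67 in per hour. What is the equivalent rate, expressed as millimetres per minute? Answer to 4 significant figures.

0.67 in/hour × 25.4 mm/in × 0.0166667 hour/minute = 0.2836 mm/minute.

0.2836 mm/minute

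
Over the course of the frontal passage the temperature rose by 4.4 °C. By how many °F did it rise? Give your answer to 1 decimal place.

7.9 °F

A change of 1 °C equals a change of 1.8 °F: Δ°F = 4.4 × 1.8 = 7.9 °F.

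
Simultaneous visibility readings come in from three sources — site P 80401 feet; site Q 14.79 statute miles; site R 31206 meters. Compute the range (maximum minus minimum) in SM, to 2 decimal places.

site P: 80401 ft = 15.2275 SM.
site R: 31206 m = 19.3905 SM.
Spread: 19.3905 − 14.7900 = 4.60 SM.

4.60 SM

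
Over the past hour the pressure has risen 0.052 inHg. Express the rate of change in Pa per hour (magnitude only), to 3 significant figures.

0.052 inHg / 1 h × 3386.39 Pa/inHg = 176 Pa/h.

176 Pa per hour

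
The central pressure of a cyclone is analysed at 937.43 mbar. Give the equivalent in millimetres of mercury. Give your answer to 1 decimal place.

1 mb = 0.750062 mmHg, so 937.43 × 0.750062 = 703.1 mmHg.

703.1 mmHg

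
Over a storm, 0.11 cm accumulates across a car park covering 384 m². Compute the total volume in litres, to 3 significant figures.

Depth: 0.11 cm × 10 = 1.1 mm.
1 mm over 1 m² is 1 L, so volume = 1.1 × 384 = 422.4 L ≈ 422 L.

422 litres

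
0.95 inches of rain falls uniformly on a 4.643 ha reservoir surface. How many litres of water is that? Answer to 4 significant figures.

Depth: 0.95 in × 25.4 = 24.13 mm.
Area: 4.643 ha = 46430 m².
1 mm over 1 m² is 1 L, so volume = 24.13 × 46430 = 1120355.9 L ≈ 1120000 L.

1120000 litres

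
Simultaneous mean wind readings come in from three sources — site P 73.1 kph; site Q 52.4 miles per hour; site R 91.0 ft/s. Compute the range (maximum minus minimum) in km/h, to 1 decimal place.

site Q: 52.4 mph = 84.330 km/h.
site R: 91.0 ft/s = 99.852 km/h.
Spread: 99.852 − 73.100 = 26.8 km/h.

26.8 km/h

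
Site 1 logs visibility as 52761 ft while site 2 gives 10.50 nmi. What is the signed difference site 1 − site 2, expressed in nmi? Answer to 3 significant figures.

site 1: 52761 ft = 8.6833 nmi.
Difference: 8.6833 − 10.5000 = -1.82 nmi.

-1.82 nmi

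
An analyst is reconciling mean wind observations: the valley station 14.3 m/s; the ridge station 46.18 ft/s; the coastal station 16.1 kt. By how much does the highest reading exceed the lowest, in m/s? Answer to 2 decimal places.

the ridge station: 46.18 ft/s = 14.0757 m/s.
the coastal station: 16.1 kt = 8.2826 m/s.
Spread: 14.3000 − 8.2826 = 6.02 m/s.

6.02 m/s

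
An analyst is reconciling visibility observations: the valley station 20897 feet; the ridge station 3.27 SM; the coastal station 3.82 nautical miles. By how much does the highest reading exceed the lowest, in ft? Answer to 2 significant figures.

5900 ft

the ridge station: 3.27 SM = 17265.60 ft.
the coastal station: 3.82 nmi = 23210.76 ft.
Spread: 23210.76 − 17265.60 = 5900 ft.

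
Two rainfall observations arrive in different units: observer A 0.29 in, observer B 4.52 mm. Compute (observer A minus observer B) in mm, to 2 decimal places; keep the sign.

observer A: 0.29 in = 7.3660 mm.
Difference: 7.3660 − 4.5200 = 2.85 mm.

2.85 mm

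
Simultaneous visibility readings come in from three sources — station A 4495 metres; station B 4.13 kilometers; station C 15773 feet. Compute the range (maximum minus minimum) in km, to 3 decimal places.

0.678 km

station A: 4495 m = 4.49500 km.
station C: 15773 ft = 4.80761 km.
Spread: 4.80761 − 4.13000 = 0.678 km.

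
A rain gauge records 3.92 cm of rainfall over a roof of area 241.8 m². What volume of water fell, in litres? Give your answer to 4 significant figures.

9479 litres

Depth: 3.92 cm × 10 = 39.2 mm.
1 mm over 1 m² is 1 L, so volume = 39.2 × 241.8 = 9478.56 L ≈ 9479 L.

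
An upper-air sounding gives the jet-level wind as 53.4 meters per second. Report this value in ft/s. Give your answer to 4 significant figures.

1 m/s = 3.28084 ft/s, so 53.4 × 3.28084 = 175.2 ft/s.

175.2 ft/s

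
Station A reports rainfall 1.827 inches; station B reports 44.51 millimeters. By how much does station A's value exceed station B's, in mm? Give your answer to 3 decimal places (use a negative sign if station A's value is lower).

1.896 mm

station A: 1.827 in = 46.40580 mm.
Difference: 46.40580 − 44.51000 = 1.896 mm.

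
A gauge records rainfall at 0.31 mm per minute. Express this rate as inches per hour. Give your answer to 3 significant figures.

0.732 in/hour

0.31 mm/minute × 0.0393701 in/mm × 60 minute/hour = 0.732 in/hour.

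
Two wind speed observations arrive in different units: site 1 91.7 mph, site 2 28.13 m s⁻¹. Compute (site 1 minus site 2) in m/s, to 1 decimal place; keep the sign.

12.9 m/s

site 1: 91.7 mph = 40.994 m/s.
Difference: 40.994 − 28.130 = 12.9 m/s.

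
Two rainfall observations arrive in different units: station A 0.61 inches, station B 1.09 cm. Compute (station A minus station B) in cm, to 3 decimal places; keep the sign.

station A: 0.61 in = 1.54940 cm.
Difference: 1.54940 − 1.09000 = 0.459 cm.

0.459 cm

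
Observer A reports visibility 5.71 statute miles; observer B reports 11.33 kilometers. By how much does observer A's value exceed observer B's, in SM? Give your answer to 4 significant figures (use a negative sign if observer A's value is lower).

observer B: 11.33 km = 7.04014 SM.
Difference: 5.71000 − 7.04014 = -1.330 SM.

-1.330 SM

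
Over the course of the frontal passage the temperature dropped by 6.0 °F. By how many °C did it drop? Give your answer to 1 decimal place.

3.3 °C

A change of 1 °C equals a change of 1.8 °F: Δ°C = 6.0 × 0.5556 = 3.3 °C.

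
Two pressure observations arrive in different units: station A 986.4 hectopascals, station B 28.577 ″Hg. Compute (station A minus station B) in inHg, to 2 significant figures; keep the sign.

0.55 inHg

station A: 986.4 hPa = 29.1284 inHg.
Difference: 29.1284 − 28.5770 = 0.55 inHg.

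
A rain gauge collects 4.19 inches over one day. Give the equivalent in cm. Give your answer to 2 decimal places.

1 in = 2.54 cm, so 4.19 × 2.54 = 10.64 cm.

10.64 cm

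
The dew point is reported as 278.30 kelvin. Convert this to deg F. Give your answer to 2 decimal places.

41.27 °F

First to °C: 5.15 °C.
Then to °F: 41.27 °F.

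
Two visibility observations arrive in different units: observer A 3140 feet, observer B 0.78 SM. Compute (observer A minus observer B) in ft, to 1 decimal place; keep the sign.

observer B: 0.78 SM = 4118.400 ft.
Difference: 3140.000 − 4118.400 = -978.4 ft.

-978.4 ft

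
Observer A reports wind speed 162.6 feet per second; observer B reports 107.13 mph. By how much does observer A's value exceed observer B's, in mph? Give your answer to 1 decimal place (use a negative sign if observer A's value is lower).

3.7 mph

observer A: 162.6 ft/s = 110.864 mph.
Difference: 110.864 − 107.130 = 3.7 mph.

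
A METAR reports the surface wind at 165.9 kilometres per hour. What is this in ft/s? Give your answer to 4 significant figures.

151.2 ft/s

1 km/h = 0.911344 ft/s, so 165.9 × 0.911344 = 151.2 ft/s.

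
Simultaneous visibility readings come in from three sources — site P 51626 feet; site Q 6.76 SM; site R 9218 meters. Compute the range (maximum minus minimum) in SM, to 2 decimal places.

site P: 51626 ft = 9.7777 SM.
site R: 9218 m = 5.7278 SM.
Spread: 9.7777 − 5.7278 = 4.05 SM.

4.05 SM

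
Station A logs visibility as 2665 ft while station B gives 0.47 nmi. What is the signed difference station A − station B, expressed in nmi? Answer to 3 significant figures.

-0.0314 nmi

station A: 2665 ft = 0.438603 nmi.
Difference: 0.438603 − 0.470000 = -0.0314 nmi.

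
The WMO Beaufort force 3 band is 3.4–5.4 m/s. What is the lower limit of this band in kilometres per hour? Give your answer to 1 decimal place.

12.2 km/h

3.4–5.4 m/s × 3.6 = 12.2–19.4 km/h.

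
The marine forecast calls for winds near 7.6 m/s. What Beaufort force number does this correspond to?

7.6 m/s lies in the Beaufort 4 band (moderate breeze, 5.5–7.9 m/s).

Beaufort force 4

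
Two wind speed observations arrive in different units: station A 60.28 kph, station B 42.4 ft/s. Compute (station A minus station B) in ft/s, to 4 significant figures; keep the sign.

12.54 ft/s

station A: 60.28 km/h = 54.9358 ft/s.
Difference: 54.9358 − 42.4000 = 12.54 ft/s.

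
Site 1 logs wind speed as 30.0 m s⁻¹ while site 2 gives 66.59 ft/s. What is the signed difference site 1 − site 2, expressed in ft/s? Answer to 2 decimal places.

site 1: 30.0 m/s = 98.4252 ft/s.
Difference: 98.4252 − 66.5900 = 31.84 ft/s.

31.84 ft/s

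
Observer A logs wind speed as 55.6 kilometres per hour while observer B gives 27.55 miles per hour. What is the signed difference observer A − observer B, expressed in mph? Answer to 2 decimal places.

observer A: 55.6 km/h = 34.5482 mph.
Difference: 34.5482 − 27.5500 = 7.00 mph.

7.00 mph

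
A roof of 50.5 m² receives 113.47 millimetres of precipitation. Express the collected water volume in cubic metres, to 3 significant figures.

5.73 cubic metres

1 mm over 1 m² is 1 L, so volume = 113.47 × 50.5 = 5730.235 L = 5.73 m³.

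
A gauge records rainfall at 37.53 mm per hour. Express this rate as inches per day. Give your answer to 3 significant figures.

35.5 in/day

37.53 mm/hour × 0.0393701 in/mm × 24 hour/day = 35.5 in/day.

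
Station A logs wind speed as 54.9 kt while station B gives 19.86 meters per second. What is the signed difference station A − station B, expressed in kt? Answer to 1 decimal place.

16.3 kt

station B: 19.86 m/s = 38.605 kt.
Difference: 54.900 − 38.605 = 16.3 kt.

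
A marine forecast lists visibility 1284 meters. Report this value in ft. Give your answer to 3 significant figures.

1 m = 3.28084 ft, so 1284 × 3.28084 = 4210 ft.

4210 ft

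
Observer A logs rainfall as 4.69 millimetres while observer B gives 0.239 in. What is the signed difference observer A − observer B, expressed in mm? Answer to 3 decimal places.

observer B: 0.239 in = 6.07060 mm.
Difference: 4.69000 − 6.07060 = -1.381 mm.

-1.381 mm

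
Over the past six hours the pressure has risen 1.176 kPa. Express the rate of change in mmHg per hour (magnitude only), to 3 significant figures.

1.47 mmHg per hour

1.176 kPa / 6 h × 7.50062 mmHg/kPa = 1.47 mmHg/h.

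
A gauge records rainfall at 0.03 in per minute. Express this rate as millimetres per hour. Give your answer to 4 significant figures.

0.03 in/minute × 25.4 mm/in × 60 minute/hour = 45.72 mm/hour.

45.72 mm/hour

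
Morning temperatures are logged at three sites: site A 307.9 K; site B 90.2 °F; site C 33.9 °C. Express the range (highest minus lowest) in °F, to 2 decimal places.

site A: 307.9 K = 34.750 °C.
site B: 90.2 °F = 32.333 °C.
Spread: 34.750 − 32.333 = 2.417 °C = 4.35 °F.

4.35 °F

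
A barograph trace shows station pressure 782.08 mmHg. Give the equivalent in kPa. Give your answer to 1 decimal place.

1 mmHg = 0.133322 kPa, so 782.08 × 0.133322 = 104.3 kPa.

104.3 kPa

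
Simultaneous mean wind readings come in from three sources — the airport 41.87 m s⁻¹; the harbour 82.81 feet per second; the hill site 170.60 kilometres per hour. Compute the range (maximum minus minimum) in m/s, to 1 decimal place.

22.1 m/s

the harbour: 82.81 ft/s = 25.240 m/s.
the hill site: 170.60 km/h = 47.389 m/s.
Spread: 47.389 − 25.240 = 22.1 m/s.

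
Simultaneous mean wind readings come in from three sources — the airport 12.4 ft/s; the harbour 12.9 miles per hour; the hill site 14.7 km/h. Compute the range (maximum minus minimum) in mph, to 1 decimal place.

4.4 mph

the airport: 12.4 ft/s = 8.455 mph.
the hill site: 14.7 km/h = 9.134 mph.
Spread: 12.900 − 8.455 = 4.4 mph.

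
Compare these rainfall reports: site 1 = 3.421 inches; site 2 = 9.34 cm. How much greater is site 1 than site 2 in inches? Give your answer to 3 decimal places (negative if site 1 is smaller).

-0.256 in

site 2: 9.34 cm = 3.67717 in.
Difference: 3.42100 − 3.67717 = -0.256 in.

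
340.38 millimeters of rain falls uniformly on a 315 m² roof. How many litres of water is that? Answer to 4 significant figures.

107200 litres

1 mm over 1 m² is 1 L, so volume = 340.38 × 315 = 107219.7 L ≈ 107200 L.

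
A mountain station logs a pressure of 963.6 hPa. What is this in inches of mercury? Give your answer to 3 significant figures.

1 hPa = 0.02953 inHg, so 963.6 × 0.02953 = 28.5 inHg.

28.5 inHg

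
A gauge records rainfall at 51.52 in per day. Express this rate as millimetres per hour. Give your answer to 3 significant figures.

54.5 mm/hour

51.52 in/day × 25.4 mm/in × 0.0416667 day/hour = 54.5 mm/hour.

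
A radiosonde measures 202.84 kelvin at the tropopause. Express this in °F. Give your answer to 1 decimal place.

First to °C: -70.31 °C.
Then to °F: -94.6 °F.

-94.6 °F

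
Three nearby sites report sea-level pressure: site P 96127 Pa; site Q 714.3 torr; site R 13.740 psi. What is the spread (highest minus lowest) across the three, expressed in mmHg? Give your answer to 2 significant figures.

site P: 96127 Pa = 721.01 mmHg.
site R: 13.740 psi = 710.56 mmHg.
Spread: 721.01 − 710.56 = 10 mmHg.

10 mmHg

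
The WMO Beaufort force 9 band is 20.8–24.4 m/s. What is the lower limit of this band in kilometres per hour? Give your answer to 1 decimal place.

74.9 km/h

20.8–24.4 m/s × 3.6 = 74.9–87.8 km/h.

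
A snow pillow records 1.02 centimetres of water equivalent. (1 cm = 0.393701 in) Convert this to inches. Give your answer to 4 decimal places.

0.4016 in

1 cm = 0.393701 in, so 1.02 × 0.393701 = 0.4016 in.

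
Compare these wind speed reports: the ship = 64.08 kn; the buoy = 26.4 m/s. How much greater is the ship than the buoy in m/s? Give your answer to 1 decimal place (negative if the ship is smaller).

the ship: 64.08 kt = 32.966 m/s.
Difference: 32.966 − 26.400 = 6.6 m/s.

6.6 m/s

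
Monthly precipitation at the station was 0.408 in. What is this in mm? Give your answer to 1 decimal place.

1 in = 25.4 mm, so 0.408 × 25.4 = 10.4 mm.

10.4 mm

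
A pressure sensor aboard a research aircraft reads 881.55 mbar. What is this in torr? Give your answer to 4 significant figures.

661.2 mmHg

1 mb = 0.750062 mmHg, so 881.55 × 0.750062 = 661.2 mmHg.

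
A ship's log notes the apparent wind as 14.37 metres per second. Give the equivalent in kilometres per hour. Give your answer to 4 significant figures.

51.73 km/h

1 m/s = 3.6 km/h, so 14.37 × 3.6 = 51.73 km/h.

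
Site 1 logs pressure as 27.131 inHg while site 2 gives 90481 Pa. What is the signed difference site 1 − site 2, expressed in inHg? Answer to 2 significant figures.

site 2: 90481 Pa = 26.7190 inHg.
Difference: 27.1310 − 26.7190 = 0.41 inHg.

0.41 inHg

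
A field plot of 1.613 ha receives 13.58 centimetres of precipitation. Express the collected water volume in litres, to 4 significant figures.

Depth: 13.58 cm × 10 = 135.8 mm.
Area: 1.613 ha = 16130 m².
1 mm over 1 m² is 1 L, so volume = 135.8 × 16130 = 2190454 L ≈ 2190000 L.

2190000 litres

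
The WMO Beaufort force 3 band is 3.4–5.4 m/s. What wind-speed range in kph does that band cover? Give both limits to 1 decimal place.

3.4–5.4 m/s × 3.6 = 12.2–19.4 km/h.

12.2 to 19.4 km/h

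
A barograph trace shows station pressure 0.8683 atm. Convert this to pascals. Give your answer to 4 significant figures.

1 atm = 101325 Pa, so 0.8683 × 101325 = 87980 Pa.

87980 Pa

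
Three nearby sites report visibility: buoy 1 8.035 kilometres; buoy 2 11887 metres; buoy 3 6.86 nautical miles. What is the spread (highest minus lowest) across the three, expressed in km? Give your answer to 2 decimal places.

4.67 km

buoy 2: 11887 m = 11.8870 km.
buoy 3: 6.86 nmi = 12.7047 km.
Spread: 12.7047 − 8.0350 = 4.67 km.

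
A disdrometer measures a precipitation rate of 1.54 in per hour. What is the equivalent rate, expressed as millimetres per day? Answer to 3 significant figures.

1.54 in/hour × 25.4 mm/in × 24 hour/day = 939 mm/day.

939 mm/day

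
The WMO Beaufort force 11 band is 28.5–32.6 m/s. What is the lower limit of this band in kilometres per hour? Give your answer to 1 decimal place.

28.5–32.6 m/s × 3.6 = 102.6–117.4 km/h.

102.6 km/h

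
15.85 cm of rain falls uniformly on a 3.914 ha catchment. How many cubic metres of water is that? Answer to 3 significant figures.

Depth: 15.85 cm × 10 = 158.5 mm.
Area: 3.914 ha = 39140 m².
1 mm over 1 m² is 1 L, so volume = 158.5 × 39140 = 6203690 L = 6200 m³.

6200 cubic metres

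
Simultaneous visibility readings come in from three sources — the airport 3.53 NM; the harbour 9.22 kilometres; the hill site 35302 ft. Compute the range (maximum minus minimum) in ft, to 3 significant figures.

the airport: 3.53 nmi = 21448.69 ft.
the harbour: 9.22 km = 30249.34 ft.
Spread: 35302.00 − 21448.69 = 13900 ft.

13900 ft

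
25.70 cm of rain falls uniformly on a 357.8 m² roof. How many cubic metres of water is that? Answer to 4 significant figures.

Depth: 25.70 cm × 10 = 257 mm.
1 mm over 1 m² is 1 L, so volume = 257 × 357.8 = 91954.6 L = 91.95 m³.

91.95 cubic metres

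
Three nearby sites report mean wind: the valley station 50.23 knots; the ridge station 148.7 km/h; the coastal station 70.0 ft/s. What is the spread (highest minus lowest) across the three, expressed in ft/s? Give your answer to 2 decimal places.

65.52 ft/s

the valley station: 50.23 kt = 84.7787 ft/s.
the ridge station: 148.7 km/h = 135.5169 ft/s.
Spread: 135.5169 − 70.0000 = 65.52 ft/s.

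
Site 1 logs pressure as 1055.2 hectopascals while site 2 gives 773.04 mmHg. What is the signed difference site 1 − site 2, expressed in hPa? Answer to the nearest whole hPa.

25 hPa

site 2: 773.04 mmHg = 1030.64 hPa.
Difference: 1055.20 − 1030.64 = 25 hPa.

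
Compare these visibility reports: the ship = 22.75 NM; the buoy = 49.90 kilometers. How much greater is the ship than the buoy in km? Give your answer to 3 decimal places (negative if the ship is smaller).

the ship: 22.75 nmi = 42.13300 km.
Difference: 42.13300 − 49.90000 = -7.767 km.

-7.767 km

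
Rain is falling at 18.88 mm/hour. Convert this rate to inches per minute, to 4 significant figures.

18.88 mm/hour × 0.0393701 in/mm × 0.0166667 hour/minute = 0.01239 in/minute.

0.01239 in/minute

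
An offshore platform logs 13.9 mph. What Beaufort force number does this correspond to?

Beaufort force 4

13.9 mph = 6.2 m/s, which is Beaufort 4 (moderate breeze, 5.5–7.9 m/s).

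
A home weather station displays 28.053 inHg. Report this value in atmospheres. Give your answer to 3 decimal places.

0.938 atm

1 inHg = 0.0334211 atm, so 28.053 × 0.0334211 = 0.938 atm.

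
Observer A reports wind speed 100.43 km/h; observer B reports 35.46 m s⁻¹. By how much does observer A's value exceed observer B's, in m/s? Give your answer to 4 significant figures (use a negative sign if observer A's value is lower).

-7.563 m/s

observer A: 100.43 km/h = 27.89722 m/s.
Difference: 27.89722 − 35.46000 = -7.563 m/s.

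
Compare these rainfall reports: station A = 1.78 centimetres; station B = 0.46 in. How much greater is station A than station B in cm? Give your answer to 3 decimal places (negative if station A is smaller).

0.612 cm

station B: 0.46 in = 1.16840 cm.
Difference: 1.78000 − 1.16840 = 0.612 cm.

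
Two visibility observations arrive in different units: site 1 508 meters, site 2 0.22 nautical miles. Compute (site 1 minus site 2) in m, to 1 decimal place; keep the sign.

100.6 m

site 2: 0.22 nmi = 407.440 m.
Difference: 508.000 − 407.440 = 100.6 m.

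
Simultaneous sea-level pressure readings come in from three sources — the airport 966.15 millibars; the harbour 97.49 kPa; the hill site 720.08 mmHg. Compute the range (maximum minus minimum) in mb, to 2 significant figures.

15 mb

the harbour: 97.49 kPa = 974.90 mb.
the hill site: 720.08 mmHg = 960.03 mb.
Spread: 974.90 − 960.03 = 15 mb.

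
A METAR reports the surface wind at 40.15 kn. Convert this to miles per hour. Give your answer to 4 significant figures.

46.20 mph

1 kt = 1.15078 mph, so 40.15 × 1.15078 = 46.20 mph.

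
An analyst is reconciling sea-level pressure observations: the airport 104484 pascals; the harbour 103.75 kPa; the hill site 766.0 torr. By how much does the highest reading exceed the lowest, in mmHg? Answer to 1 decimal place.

the airport: 104484 Pa = 783.694 mmHg.
the harbour: 103.75 kPa = 778.189 mmHg.
Spread: 783.694 − 766.000 = 17.7 mmHg.

17.7 mmHg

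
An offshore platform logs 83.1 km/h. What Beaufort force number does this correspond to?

Beaufort force 9

83.1 km/h = 23.1 m/s, which is Beaufort 9 (strong gale, 20.8–24.4 m/s).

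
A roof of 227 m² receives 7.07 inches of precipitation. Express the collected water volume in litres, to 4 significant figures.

40760 litres

Depth: 7.07 in × 25.4 = 179.578 mm.
1 mm over 1 m² is 1 L, so volume = 179.578 × 227 = 40764.206 L ≈ 40760 L.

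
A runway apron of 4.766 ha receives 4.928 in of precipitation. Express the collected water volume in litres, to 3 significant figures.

5970000 litres

Depth: 4.928 in × 25.4 = 125.1712 mm.
Area: 4.766 ha = 47660 m².
1 mm over 1 m² is 1 L, so volume = 125.1712 × 47660 = 5965659.4 L ≈ 5970000 L.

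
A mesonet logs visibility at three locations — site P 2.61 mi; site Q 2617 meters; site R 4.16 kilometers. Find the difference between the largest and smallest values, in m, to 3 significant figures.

1580 m

site P: 2.61 SM = 4200.39 m.
site R: 4.16 km = 4160.00 m.
Spread: 4200.39 − 2617.00 = 1580 m.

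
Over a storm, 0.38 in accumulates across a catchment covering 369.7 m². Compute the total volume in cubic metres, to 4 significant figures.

3.568 cubic metres

Depth: 0.38 in × 25.4 = 9.652 mm.
1 mm over 1 m² is 1 L, so volume = 9.652 × 369.7 = 3568.3444 L = 3.568 m³.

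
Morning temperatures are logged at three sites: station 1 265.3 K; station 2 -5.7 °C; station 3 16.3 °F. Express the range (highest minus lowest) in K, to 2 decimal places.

3.02 K

station 1: 265.3 K = -7.850 °C.
station 3: 16.3 °F = -8.722 °C.
Spread: (-5.700) − (-8.722) = 3.022 °C.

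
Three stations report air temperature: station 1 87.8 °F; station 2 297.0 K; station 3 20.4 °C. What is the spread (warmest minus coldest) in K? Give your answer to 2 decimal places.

station 1: 87.8 °F = 31.000 °C.
station 2: 297.0 K = 23.850 °C.
Spread: 31.000 − 20.400 = 10.600 °C.

10.60 K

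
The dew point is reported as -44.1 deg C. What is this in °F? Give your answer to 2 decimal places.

°F = °C × 9/5 + 32 = -44.1 × 1.8 + 32 = -47.38 °F.

-47.38 °F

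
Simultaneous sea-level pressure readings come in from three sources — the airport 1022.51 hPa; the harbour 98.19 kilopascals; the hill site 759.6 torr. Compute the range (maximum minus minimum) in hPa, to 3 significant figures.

40.6 hPa

the harbour: 98.19 kPa = 981.900 hPa.
the hill site: 759.6 mmHg = 1012.717 hPa.
Spread: 1022.510 − 981.900 = 40.6 hPa.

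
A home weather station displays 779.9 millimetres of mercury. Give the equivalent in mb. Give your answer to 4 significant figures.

1040 mb

1 mmHg = 1.33322 mb, so 779.9 × 1.33322 = 1040 mb.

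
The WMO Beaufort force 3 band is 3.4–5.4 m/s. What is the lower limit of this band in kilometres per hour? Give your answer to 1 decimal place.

3.4–5.4 m/s × 3.6 = 12.2–19.4 km/h.

12.2 km/h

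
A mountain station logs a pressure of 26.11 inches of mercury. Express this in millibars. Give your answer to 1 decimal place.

1 inHg = 33.8639 mb, so 26.11 × 33.8639 = 884.2 mb.

884.2 mb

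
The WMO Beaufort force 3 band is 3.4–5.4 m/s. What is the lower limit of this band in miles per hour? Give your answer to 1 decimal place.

3.4–5.4 m/s × 2.237 = 7.6–12.1 mph.

7.6 mph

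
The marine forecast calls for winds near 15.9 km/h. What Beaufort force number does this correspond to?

15.9 km/h = 4.4 m/s, which is Beaufort 3 (gentle breeze, 3.4–5.4 m/s).

Beaufort force 3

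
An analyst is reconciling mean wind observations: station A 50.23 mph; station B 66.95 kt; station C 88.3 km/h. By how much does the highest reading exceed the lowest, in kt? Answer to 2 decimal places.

23.30 kt

station A: 50.23 mph = 43.6487 kt.
station C: 88.3 km/h = 47.6782 kt.
Spread: 66.9500 − 43.6487 = 23.30 kt.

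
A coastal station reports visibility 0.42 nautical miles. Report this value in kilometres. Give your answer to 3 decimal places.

0.778 km

1 nmi = 1.852 km, so 0.42 × 1.852 = 0.778 km.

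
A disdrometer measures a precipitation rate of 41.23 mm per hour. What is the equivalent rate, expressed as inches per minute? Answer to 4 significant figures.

0.02705 in/minute

41.23 mm/hour × 0.0393701 in/mm × 0.0166667 hour/minute = 0.02705 in/minute.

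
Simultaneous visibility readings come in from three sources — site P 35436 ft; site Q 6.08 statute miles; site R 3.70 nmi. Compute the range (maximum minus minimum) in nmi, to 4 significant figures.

2.132 nmi

site P: 35436 ft = 5.83202 nmi.
site Q: 6.08 SM = 5.28338 nmi.
Spread: 5.83202 − 3.70000 = 2.132 nmi.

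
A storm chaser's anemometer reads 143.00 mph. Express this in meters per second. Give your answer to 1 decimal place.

1 mph = 0.44704 m/s, so 143.00 × 0.44704 = 63.9 m/s.

63.9 m/s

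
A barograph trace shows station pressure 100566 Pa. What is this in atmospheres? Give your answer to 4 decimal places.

0.9925 atm

1 Pa = 9.86923e-06 atm, so 100566 × 9.86923e-06 = 0.9925 atm.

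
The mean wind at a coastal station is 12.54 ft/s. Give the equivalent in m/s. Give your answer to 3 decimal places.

1 ft/s = 0.3048 m/s, so 12.54 × 0.3048 = 3.822 m/s.

3.822 m/s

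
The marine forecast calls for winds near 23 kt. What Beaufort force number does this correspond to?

23 kt lies in the Beaufort 6 band (strong breeze, 22–27 kt).

Beaufort force 6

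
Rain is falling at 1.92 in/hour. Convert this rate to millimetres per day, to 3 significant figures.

1170 mm/day

1.92 in/hour × 25.4 mm/in × 24 hour/day = 1170 mm/day.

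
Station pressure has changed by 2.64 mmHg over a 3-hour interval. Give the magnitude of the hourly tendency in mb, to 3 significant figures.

1.17 mb per hour

2.64 mmHg / 3 h × 1.33322 mb/mmHg = 1.17 mb/h.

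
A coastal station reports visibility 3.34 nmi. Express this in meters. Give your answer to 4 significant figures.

1 nmi = 1852 m, so 3.34 × 1852 = 6186 m.

6186 m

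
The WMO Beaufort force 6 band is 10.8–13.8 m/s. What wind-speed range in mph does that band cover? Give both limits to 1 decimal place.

10.8–13.8 m/s × 2.237 = 24.2–30.9 mph.

24.2 to 30.9 mph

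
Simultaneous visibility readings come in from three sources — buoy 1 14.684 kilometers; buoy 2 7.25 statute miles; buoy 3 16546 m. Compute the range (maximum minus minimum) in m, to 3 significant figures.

4880 m

buoy 1: 14.684 km = 14684.00 m.
buoy 2: 7.25 SM = 11667.74 m.
Spread: 16546.00 − 11667.74 = 4880 m.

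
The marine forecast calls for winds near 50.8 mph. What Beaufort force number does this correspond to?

Beaufort force 9

50.8 mph = 22.7 m/s, which is Beaufort 9 (strong gale, 20.8–24.4 m/s).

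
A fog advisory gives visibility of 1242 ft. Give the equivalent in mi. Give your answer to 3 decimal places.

1 ft = 0.000189394 SM, so 1242 × 0.000189394 = 0.235 SM.

0.235 SM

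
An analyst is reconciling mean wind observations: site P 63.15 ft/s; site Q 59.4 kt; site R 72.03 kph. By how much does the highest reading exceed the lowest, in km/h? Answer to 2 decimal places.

site P: 63.15 ft/s = 69.2932 km/h.
site Q: 59.4 kt = 110.0088 km/h.
Spread: 110.0088 − 69.2932 = 40.72 km/h.

40.72 km/h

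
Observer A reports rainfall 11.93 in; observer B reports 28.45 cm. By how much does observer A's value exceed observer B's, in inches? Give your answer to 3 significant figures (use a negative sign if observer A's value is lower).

observer B: 28.45 cm = 11.20079 in.
Difference: 11.93000 − 11.20079 = 0.729 in.

0.729 in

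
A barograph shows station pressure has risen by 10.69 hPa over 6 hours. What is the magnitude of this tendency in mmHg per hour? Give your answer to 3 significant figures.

10.69 hPa / 6 h × 0.750062 mmHg/hPa = 1.34 mmHg/h.

1.34 mmHg per hour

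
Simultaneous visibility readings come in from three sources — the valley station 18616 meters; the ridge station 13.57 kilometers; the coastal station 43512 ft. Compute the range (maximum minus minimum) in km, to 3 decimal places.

the valley station: 18616 m = 18.61600 km.
the coastal station: 43512 ft = 13.26246 km.
Spread: 18.61600 − 13.26246 = 5.354 km.

5.354 km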